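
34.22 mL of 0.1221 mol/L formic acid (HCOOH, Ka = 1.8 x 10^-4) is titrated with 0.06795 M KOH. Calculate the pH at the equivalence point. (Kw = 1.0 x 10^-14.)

8.19

n(HCOOH) = 0.1221 x 0.03422 = 0.004178 mol; V(KOH) at equivalence = 0.004178/0.06795 = 0.06149 L.
At equivalence all the acid is converted to HCOO-; total volume = 0.03422 + 0.06149 = 0.09571 L, so [HCOO-] = 0.004178/0.09571 = 0.04366 M.
Kb = Kw/Ka = 1.0e-14 / 1.8 x 10^-4 = 5.56e-11.
[OH^-] = sqrt(Kb x [HCOO-]) = sqrt(5.56e-11 x 0.04366) = 1.56e-6 M.
pOH = 5.81, so pH = 14.00 - 5.81 = 8.19.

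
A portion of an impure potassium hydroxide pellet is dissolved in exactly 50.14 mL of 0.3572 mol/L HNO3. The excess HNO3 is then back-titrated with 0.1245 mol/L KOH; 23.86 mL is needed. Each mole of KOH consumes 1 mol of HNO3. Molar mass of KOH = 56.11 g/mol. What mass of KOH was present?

0.838 g

Total n(HNO3) added = 0.3572 x 0.05014 = 0.01791 mol.
n(KOH) used = 0.1245 x 0.02386 = 0.002971 mol, which equals the excess n(HNO3).
So n(HNO3) consumed by the sample = 0.01791 - 0.002971 = 0.01494 mol.
n(KOH) = 0.01494 / 1 = 0.01494 mol.
mass = 0.01494 mol x 56.11 g/mol = 0.838 g.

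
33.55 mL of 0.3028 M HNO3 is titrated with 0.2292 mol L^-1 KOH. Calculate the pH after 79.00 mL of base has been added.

n(acid) = 0.3028 x 0.03355 = 0.01016 mol; n(KOH) added = 0.2292 x 0.07900 = 0.01811 mol.
Base is in excess by 0.01811 - 0.01016 = 0.007948 mol in a total volume of 0.1125 L.
[OH^-] = 0.007948/0.1125 = 0.07062 M, so pOH = 1.15 and pH = 14.00 - 1.15 = 12.85.

12.85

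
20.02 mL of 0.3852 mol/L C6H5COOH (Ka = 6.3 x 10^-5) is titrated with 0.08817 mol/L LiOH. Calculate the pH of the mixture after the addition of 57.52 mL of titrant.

4.48

Initial n(C6H5COOH) = 0.3852 x 0.02002 = 0.007712 mol.
n(LiOH) added = 0.08817 x 0.05752 = 0.005072 mol, converting that many moles of C6H5COOH to C6H5COO-.
Remaining n(C6H5COOH) = 0.002640 mol; n(C6H5COO-) = 0.005072 mol.
By Henderson-Hasselbalch, pH = pKa + log([A^-]/[HA]) = 4.20 + log(0.005072/0.002640) = 4.20 + (+0.28) = 4.48.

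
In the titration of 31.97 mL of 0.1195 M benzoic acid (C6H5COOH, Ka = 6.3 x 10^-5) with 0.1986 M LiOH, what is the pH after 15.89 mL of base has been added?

Initial n(C6H5COOH) = 0.1195 x 0.03197 = 0.003820 mol.
n(LiOH) added = 0.1986 x 0.01589 = 0.003156 mol, converting that many moles of C6H5COOH to C6H5COO-.
Remaining n(C6H5COOH) = 0.0006647 mol; n(C6H5COO-) = 0.003156 mol.
By Henderson-Hasselbalch, pH = pKa + log([A^-]/[HA]) = 4.20 + log(0.003156/0.0006647) = 4.20 + (+0.68) = 4.88.

4.88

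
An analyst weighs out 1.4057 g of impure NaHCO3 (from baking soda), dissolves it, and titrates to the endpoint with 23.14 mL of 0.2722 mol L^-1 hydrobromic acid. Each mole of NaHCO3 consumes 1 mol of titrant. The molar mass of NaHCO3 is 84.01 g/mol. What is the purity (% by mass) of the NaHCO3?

n(HBr) = 0.2722 x 0.02314 = 0.006299 mol.
n(NaHCO3) = 0.006299 / 1 = 0.006299 mol.
mass of NaHCO3 = 0.006299 x 84.01 = 0.5292 g.
% purity = 0.5292 / 1.4057 x 100 = 37.6%.

37.6%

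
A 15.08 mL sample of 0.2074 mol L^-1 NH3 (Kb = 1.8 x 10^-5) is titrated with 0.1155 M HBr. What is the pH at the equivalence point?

5.19

n(NH3) = 0.2074 x 0.01508 = 0.003128 mol; V(HBr) at equivalence = 0.003128/0.1155 = 0.02708 L.
At equivalence the base is fully converted to NH4+; total volume = 0.04216 L, so [NH4+] = 0.003128/0.04216 = 0.07419 M.
Ka(NH4+) = Kw/Kb = 1.0e-14 / 1.8 x 10^-5 = 5.56e-10.
[H^+] = sqrt(Ka x [NH4+]) = sqrt(5.56e-10 x 0.07419) = 6.42e-6 M.
pH = -log(6.42e-6) = 5.19.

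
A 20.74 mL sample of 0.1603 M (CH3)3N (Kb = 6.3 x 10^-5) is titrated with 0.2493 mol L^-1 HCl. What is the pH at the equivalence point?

5.41

n((CH3)3N) = 0.1603 x 0.02074 = 0.003325 mol; V(HCl) at equivalence = 0.003325/0.2493 = 0.01334 L.
At equivalence the base is fully converted to (CH3)3NH+; total volume = 0.03408 L, so [(CH3)3NH+] = 0.003325/0.03408 = 0.09757 M.
Ka((CH3)3NH+) = Kw/Kb = 1.0e-14 / 6.3 x 10^-5 = 1.59e-10.
[H^+] = sqrt(Ka x [(CH3)3NH+]) = sqrt(1.59e-10 x 0.09757) = 3.94e-6 M.
pH = -log(3.94e-6) = 5.41.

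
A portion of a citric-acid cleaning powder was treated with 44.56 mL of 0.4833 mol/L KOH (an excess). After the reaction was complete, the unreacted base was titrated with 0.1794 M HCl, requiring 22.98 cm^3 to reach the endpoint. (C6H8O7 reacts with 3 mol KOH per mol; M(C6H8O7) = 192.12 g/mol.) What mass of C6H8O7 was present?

1.12 g

Total n(KOH) added = 0.4833 x 0.04456 = 0.02154 mol.
n(HCl) used = 0.1794 x 0.02298 = 0.004123 mol, which equals the excess n(KOH).
So n(KOH) consumed by the sample = 0.02154 - 0.004123 = 0.01741 mol.
n(C6H8O7) = 0.01741 / 3 = 0.005804 mol.
mass = 0.005804 mol x 192.12 g/mol = 1.12 g.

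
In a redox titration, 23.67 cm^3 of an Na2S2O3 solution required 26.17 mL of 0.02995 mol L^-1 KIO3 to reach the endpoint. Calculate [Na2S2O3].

0.199 M

n(KIO3) = 0.02995 x 0.02617 = 0.0007838 mol.
From the balanced equation, 1 mol KIO3 reacts with 6 mol Na2S2O3, so n(Na2S2O3) = 0.0007838 x 6/1 = 0.004703 mol.
[Na2S2O3] = 0.004703 / 0.02367 L = 0.199 M.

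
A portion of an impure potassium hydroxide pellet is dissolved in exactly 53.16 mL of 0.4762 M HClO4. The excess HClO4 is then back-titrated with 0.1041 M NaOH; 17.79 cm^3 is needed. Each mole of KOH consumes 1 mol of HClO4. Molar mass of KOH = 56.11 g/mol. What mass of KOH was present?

1.32 g

Total n(HClO4) added = 0.4762 x 0.05316 = 0.02531 mol.
n(NaOH) used = 0.1041 x 0.01779 = 0.001852 mol, which equals the excess n(HClO4).
So n(HClO4) consumed by the sample = 0.02531 - 0.001852 = 0.02346 mol.
n(KOH) = 0.02346 / 1 = 0.02346 mol.
mass = 0.02346 mol x 56.11 g/mol = 1.32 g.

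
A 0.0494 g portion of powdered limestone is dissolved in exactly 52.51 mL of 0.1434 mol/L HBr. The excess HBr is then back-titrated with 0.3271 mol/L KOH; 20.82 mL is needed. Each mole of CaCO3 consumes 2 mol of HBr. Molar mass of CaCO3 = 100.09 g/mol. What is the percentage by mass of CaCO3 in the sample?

72.9%

Total n(HBr) added = 0.1434 x 0.05251 = 0.007530 mol.
n(KOH) used = 0.3271 x 0.02082 = 0.006810 mol, which equals the excess n(HBr).
So n(HBr) consumed by the sample = 0.007530 - 0.006810 = 0.0007197 mol.
n(CaCO3) = 0.0007197 / 2 = 0.0003599 mol.
mass CaCO3 = 0.0003599 x 100.09 = 0.03602 g, so %CaCO3 = 0.03602/0.0494 x 100 = 72.9%.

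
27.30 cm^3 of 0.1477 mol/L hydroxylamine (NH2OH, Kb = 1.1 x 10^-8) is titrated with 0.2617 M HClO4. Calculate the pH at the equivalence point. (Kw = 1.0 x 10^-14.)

3.53

n(NH2OH) = 0.1477 x 0.02730 = 0.004032 mol; V(HClO4) at equivalence = 0.004032/0.2617 = 0.01541 L.
At equivalence the base is fully converted to NH3OH+; total volume = 0.04271 L, so [NH3OH+] = 0.004032/0.04271 = 0.09441 M.
Ka(NH3OH+) = Kw/Kb = 1.0e-14 / 1.1 x 10^-8 = 9.09e-7.
[H^+] = sqrt(Ka x [NH3OH+]) = sqrt(9.09e-7 x 0.09441) = 0.000293 M.
pH = -log(0.000293) = 3.53.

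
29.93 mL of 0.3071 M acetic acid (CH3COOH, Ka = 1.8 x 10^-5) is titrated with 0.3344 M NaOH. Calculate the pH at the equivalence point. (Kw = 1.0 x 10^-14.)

8.97

n(CH3COOH) = 0.3071 x 0.02993 = 0.009192 mol; V(NaOH) at equivalence = 0.009192/0.3344 = 0.02749 L.
At equivalence all the acid is converted to CH3COO-; total volume = 0.02993 + 0.02749 = 0.05742 L, so [CH3COO-] = 0.009192/0.05742 = 0.1601 M.
Kb = Kw/Ka = 1.0e-14 / 1.8 x 10^-5 = 5.56e-10.
[OH^-] = sqrt(Kb x [CH3COO-]) = sqrt(5.56e-10 x 0.1601) = 9.43e-6 M.
pOH = 5.03, so pH = 14.00 - 5.03 = 8.97.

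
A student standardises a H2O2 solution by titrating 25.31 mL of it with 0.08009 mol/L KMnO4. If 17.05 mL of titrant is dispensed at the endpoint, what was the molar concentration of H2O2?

n(KMnO4) = 0.08009 x 0.01705 = 0.001366 mol.
From the balanced equation, 2 mol KMnO4 reacts with 5 mol H2O2, so n(H2O2) = 0.001366 x 5/2 = 0.003414 mol.
[H2O2] = 0.003414 / 0.02531 L = 0.135 M.

0.135 M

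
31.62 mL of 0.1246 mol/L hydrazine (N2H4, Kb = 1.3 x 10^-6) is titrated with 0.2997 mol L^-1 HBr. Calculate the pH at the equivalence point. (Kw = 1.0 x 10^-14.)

4.58

n(N2H4) = 0.1246 x 0.03162 = 0.003940 mol; V(HBr) at equivalence = 0.003940/0.2997 = 0.01315 L.
At equivalence the base is fully converted to N2H5+; total volume = 0.04477 L, so [N2H5+] = 0.003940/0.04477 = 0.08801 M.
Ka(N2H5+) = Kw/Kb = 1.0e-14 / 1.3 x 10^-6 = 7.69e-9.
[H^+] = sqrt(Ka x [N2H5+]) = sqrt(7.69e-9 x 0.08801) = 2.60e-5 M.
pH = -log(2.60e-5) = 4.58.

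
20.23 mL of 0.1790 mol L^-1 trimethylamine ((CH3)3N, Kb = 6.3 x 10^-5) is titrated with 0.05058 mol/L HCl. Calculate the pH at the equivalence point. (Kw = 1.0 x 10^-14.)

5.60

n((CH3)3N) = 0.1790 x 0.02023 = 0.003621 mol; V(HCl) at equivalence = 0.003621/0.05058 = 0.07159 L.
At equivalence the base is fully converted to (CH3)3NH+; total volume = 0.09182 L, so [(CH3)3NH+] = 0.003621/0.09182 = 0.03944 M.
Ka((CH3)3NH+) = Kw/Kb = 1.0e-14 / 6.3 x 10^-5 = 1.59e-10.
[H^+] = sqrt(Ka x [(CH3)3NH+]) = sqrt(1.59e-10 x 0.03944) = 2.50e-6 M.
pH = -log(2.50e-6) = 5.60.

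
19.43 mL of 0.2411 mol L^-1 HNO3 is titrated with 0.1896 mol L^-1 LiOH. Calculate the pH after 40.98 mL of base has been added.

n(acid) = 0.2411 x 0.01943 = 0.004685 mol; n(LiOH) added = 0.1896 x 0.04098 = 0.007770 mol.
Base is in excess by 0.007770 - 0.004685 = 0.003085 mol in a total volume of 0.06041 L.
[OH^-] = 0.003085/0.06041 = 0.05107 M, so pOH = 1.29 and pH = 14.00 - 1.29 = 12.71.

12.71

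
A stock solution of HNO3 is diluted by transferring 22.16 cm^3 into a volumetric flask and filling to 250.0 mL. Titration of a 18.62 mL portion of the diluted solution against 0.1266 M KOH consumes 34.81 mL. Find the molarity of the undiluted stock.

2.67 M

n(KOH) = 0.1266 x 0.03481 = 0.004407 mol.
n(HNO3) in the aliquot = 0.004407 mol.
[diluted HNO3] = 0.004407 / 0.01862 = 0.2367 M.
Dilution factor = 250.0/22.16 = 11.28, so [stock] = 0.2367 x 11.28 = 2.67 M.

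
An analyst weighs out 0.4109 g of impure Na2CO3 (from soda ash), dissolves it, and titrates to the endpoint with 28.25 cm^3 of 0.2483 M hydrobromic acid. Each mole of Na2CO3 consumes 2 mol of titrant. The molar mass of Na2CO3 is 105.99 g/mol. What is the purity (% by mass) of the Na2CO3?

90.5%

n(HBr) = 0.2483 x 0.02825 = 0.007014 mol.
n(Na2CO3) = 0.007014 / 2 = 0.003507 mol.
mass of Na2CO3 = 0.003507 x 105.99 = 0.3717 g.
% purity = 0.3717 / 0.4109 x 100 = 90.5%.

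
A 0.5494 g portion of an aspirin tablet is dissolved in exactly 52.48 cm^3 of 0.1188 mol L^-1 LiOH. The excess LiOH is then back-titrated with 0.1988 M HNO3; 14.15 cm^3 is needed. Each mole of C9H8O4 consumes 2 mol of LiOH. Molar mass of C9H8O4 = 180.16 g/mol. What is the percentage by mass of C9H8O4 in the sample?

Total n(LiOH) added = 0.1188 x 0.05248 = 0.006235 mol.
n(HNO3) used = 0.1988 x 0.01415 = 0.002813 mol, which equals the excess n(LiOH).
So n(LiOH) consumed by the sample = 0.006235 - 0.002813 = 0.003422 mol.
n(C9H8O4) = 0.003422 / 2 = 0.001711 mol.
mass C9H8O4 = 0.001711 x 180.16 = 0.3082 g, so %C9H8O4 = 0.3082/0.5494 x 100 = 56.1%.

56.1%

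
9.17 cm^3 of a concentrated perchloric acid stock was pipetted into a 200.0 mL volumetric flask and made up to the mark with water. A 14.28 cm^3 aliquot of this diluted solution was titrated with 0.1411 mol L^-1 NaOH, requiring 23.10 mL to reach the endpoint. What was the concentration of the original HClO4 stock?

4.98 M

n(NaOH) = 0.1411 x 0.02310 = 0.003259 mol.
n(HClO4) in the aliquot = 0.003259 mol.
[diluted HClO4] = 0.003259 / 0.01428 = 0.2283 M.
Dilution factor = 200.0/9.170 = 21.81, so [stock] = 0.2283 x 21.81 = 4.98 M.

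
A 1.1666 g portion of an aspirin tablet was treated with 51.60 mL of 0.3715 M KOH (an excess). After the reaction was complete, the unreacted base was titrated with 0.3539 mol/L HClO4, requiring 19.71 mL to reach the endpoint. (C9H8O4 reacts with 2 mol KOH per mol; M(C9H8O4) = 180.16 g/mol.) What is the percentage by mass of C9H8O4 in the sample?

94.2%

Total n(KOH) added = 0.3715 x 0.05160 = 0.01917 mol.
n(HClO4) used = 0.3539 x 0.01971 = 0.006975 mol, which equals the excess n(KOH).
So n(KOH) consumed by the sample = 0.01917 - 0.006975 = 0.01219 mol.
n(C9H8O4) = 0.01219 / 2 = 0.006097 mol.
mass C9H8O4 = 0.006097 x 180.16 = 1.098 g, so %C9H8O4 = 1.098/1.1666 x 100 = 94.2%.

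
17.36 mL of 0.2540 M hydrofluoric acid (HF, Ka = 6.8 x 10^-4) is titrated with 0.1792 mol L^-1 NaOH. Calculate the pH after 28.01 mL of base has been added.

12.13

n(acid) = 0.2540 x 0.01736 = 0.004409 mol; n(NaOH) added = 0.1792 x 0.02801 = 0.005019 mol.
Base is in excess by 0.005019 - 0.004409 = 0.0006100 mol in a total volume of 0.04537 L.
[OH^-] = 0.0006100/0.04537 = 0.01344 M, so pOH = 1.87 and pH = 14.00 - 1.87 = 12.13.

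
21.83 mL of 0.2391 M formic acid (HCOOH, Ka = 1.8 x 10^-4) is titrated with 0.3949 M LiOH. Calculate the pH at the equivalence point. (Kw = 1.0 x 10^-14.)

n(HCOOH) = 0.2391 x 0.02183 = 0.005220 mol; V(LiOH) at equivalence = 0.005220/0.3949 = 0.01322 L.
At equivalence all the acid is converted to HCOO-; total volume = 0.02183 + 0.01322 = 0.03505 L, so [HCOO-] = 0.005220/0.03505 = 0.1489 M.
Kb = Kw/Ka = 1.0e-14 / 1.8 x 10^-4 = 5.56e-11.
[OH^-] = sqrt(Kb x [HCOO-]) = sqrt(5.56e-11 x 0.1489) = 2.88e-6 M.
pOH = 5.54, so pH = 14.00 - 5.54 = 8.46.

8.46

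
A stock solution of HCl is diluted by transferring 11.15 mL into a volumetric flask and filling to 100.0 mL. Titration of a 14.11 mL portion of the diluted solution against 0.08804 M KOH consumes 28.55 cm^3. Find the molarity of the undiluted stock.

1.60 M

n(KOH) = 0.08804 x 0.02855 = 0.002514 mol.
n(HCl) in the aliquot = 0.002514 mol.
[diluted HCl] = 0.002514 / 0.01411 = 0.1781 M.
Dilution factor = 100.0/11.15 = 8.969, so [stock] = 0.1781 x 8.969 = 1.60 M.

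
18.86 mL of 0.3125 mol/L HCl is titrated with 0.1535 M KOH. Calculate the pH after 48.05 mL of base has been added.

12.35

n(acid) = 0.3125 x 0.01886 = 0.005894 mol; n(KOH) added = 0.1535 x 0.04805 = 0.007376 mol.
Base is in excess by 0.007376 - 0.005894 = 0.001482 mol in a total volume of 0.06691 L.
[OH^-] = 0.001482/0.06691 = 0.02215 M, so pOH = 1.65 and pH = 14.00 - 1.65 = 12.35.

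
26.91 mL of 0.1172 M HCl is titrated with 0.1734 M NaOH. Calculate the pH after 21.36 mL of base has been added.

12.06

n(acid) = 0.1172 x 0.02691 = 0.003154 mol; n(NaOH) added = 0.1734 x 0.02136 = 0.003704 mol.
Base is in excess by 0.003704 - 0.003154 = 0.0005500 mol in a total volume of 0.04827 L.
[OH^-] = 0.0005500/0.04827 = 0.01139 M, so pOH = 1.94 and pH = 14.00 - 1.94 = 12.06.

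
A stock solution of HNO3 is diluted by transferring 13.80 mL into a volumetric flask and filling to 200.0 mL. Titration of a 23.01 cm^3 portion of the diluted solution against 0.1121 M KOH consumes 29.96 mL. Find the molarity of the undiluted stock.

n(KOH) = 0.1121 x 0.02996 = 0.003359 mol.
n(HNO3) in the aliquot = 0.003359 mol.
[diluted HNO3] = 0.003359 / 0.02301 = 0.1460 M.
Dilution factor = 200.0/13.80 = 14.49, so [stock] = 0.1460 x 14.49 = 2.12 M.

2.12 M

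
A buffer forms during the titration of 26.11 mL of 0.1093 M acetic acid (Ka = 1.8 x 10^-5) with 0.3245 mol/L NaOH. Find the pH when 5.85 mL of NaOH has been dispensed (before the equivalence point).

Initial n(CH3COOH) = 0.1093 x 0.02611 = 0.002854 mol.
n(NaOH) added = 0.3245 x 0.005850 = 0.001898 mol, converting that many moles of CH3COOH to CH3COO-.
Remaining n(CH3COOH) = 0.0009555 mol; n(CH3COO-) = 0.001898 mol.
By Henderson-Hasselbalch, pH = pKa + log([A^-]/[HA]) = 4.74 + log(0.001898/0.0009555) = 4.74 + (+0.30) = 5.04.

5.04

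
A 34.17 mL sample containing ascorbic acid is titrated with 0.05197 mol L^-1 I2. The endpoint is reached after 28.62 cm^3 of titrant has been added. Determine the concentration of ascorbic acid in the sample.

n(I2) = 0.05197 x 0.02862 = 0.001487 mol.
From the balanced equation, 1 mol I2 reacts with 1 mol ascorbic acid, so n(ascorbic acid) = 0.001487 x 1/1 = 0.001487 mol.
[ascorbic acid] = 0.001487 / 0.03417 L = 0.0435 M.

0.0435 M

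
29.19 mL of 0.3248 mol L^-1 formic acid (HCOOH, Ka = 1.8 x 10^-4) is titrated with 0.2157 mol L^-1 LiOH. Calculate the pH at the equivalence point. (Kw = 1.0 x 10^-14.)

8.43

n(HCOOH) = 0.3248 x 0.02919 = 0.009481 mol; V(LiOH) at equivalence = 0.009481/0.2157 = 0.04395 L.
At equivalence all the acid is converted to HCOO-; total volume = 0.02919 + 0.04395 = 0.07314 L, so [HCOO-] = 0.009481/0.07314 = 0.1296 M.
Kb = Kw/Ka = 1.0e-14 / 1.8 x 10^-4 = 5.56e-11.
[OH^-] = sqrt(Kb x [HCOO-]) = sqrt(5.56e-11 x 0.1296) = 2.68e-6 M.
pOH = 5.57, so pH = 14.00 - 5.57 = 8.43.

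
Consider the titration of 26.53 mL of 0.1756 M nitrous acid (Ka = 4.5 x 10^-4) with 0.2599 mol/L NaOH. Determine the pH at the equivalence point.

8.18

n(HNO2) = 0.1756 x 0.02653 = 0.004659 mol; V(NaOH) at equivalence = 0.004659/0.2599 = 0.01792 L.
At equivalence all the acid is converted to NO2-; total volume = 0.02653 + 0.01792 = 0.04445 L, so [NO2-] = 0.004659/0.04445 = 0.1048 M.
Kb = Kw/Ka = 1.0e-14 / 4.5 x 10^-4 = 2.22e-11.
[OH^-] = sqrt(Kb x [NO2-]) = sqrt(2.22e-11 x 0.1048) = 1.53e-6 M.
pOH = 5.82, so pH = 14.00 - 5.82 = 8.18.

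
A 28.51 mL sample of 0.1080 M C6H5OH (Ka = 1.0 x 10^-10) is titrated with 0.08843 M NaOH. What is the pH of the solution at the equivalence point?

n(C6H5OH) = 0.1080 x 0.02851 = 0.003079 mol; V(NaOH) at equivalence = 0.003079/0.08843 = 0.03482 L.
At equivalence all the acid is converted to C6H5O-; total volume = 0.02851 + 0.03482 = 0.06333 L, so [C6H5O-] = 0.003079/0.06333 = 0.04862 M.
Kb = Kw/Ka = 1.0e-14 / 1.0 x 10^-10 = 0.000100.
[OH^-] = sqrt(Kb x [C6H5O-]) = sqrt(0.000100 x 0.04862) = 0.00220 M.
pOH = 2.66, so pH = 14.00 - 2.66 = 11.34.

11.34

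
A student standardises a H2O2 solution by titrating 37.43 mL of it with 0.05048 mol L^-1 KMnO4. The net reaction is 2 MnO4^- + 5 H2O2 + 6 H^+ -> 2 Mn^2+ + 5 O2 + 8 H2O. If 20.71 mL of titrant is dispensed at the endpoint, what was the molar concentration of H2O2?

n(KMnO4) = 0.05048 x 0.02071 = 0.001045 mol.
From the balanced equation, 2 mol KMnO4 reacts with 5 mol H2O2, so n(H2O2) = 0.001045 x 5/2 = 0.002614 mol.
[H2O2] = 0.002614 / 0.03743 L = 0.0698 M.

0.0698 M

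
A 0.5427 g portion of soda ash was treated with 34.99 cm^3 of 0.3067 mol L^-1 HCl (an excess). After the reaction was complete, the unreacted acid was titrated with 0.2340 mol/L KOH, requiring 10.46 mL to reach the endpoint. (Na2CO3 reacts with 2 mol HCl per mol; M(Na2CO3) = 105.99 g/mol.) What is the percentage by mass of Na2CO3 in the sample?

80.9%

Total n(HCl) added = 0.3067 x 0.03499 = 0.01073 mol.
n(KOH) used = 0.2340 x 0.01046 = 0.002448 mol, which equals the excess n(HCl).
So n(HCl) consumed by the sample = 0.01073 - 0.002448 = 0.008284 mol.
n(Na2CO3) = 0.008284 / 2 = 0.004142 mol.
mass Na2CO3 = 0.004142 x 105.99 = 0.4390 g, so %Na2CO3 = 0.4390/0.5427 x 100 = 80.9%.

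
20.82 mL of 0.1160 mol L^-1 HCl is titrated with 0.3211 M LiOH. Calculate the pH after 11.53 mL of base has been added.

12.60

n(acid) = 0.1160 x 0.02082 = 0.002415 mol; n(LiOH) added = 0.3211 x 0.01153 = 0.003702 mol.
Base is in excess by 0.003702 - 0.002415 = 0.001287 mol in a total volume of 0.03235 L.
[OH^-] = 0.001287/0.03235 = 0.03979 M, so pOH = 1.40 and pH = 14.00 - 1.40 = 12.60.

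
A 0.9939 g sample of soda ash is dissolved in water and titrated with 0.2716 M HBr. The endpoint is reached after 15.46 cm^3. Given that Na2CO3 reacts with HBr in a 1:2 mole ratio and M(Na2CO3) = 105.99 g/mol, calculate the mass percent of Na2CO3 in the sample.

22.4%

n(HBr) = 0.2716 x 0.01546 = 0.004199 mol.
n(Na2CO3) = 0.004199 / 2 = 0.002099 mol.
mass of Na2CO3 = 0.002099 x 105.99 = 0.2225 g.
% purity = 0.2225 / 0.9939 x 100 = 22.4%.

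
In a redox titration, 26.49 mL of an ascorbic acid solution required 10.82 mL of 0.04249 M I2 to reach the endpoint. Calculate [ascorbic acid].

n(I2) = 0.04249 x 0.01082 = 0.0004597 mol.
From the balanced equation, 1 mol I2 reacts with 1 mol ascorbic acid, so n(ascorbic acid) = 0.0004597 x 1/1 = 0.0004597 mol.
[ascorbic acid] = 0.0004597 / 0.02649 L = 0.0174 M.

0.0174 M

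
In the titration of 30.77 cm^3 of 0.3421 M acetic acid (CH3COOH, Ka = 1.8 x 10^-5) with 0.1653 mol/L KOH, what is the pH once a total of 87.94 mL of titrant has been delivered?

12.53

n(acid) = 0.3421 x 0.03077 = 0.01053 mol; n(KOH) added = 0.1653 x 0.08794 = 0.01454 mol.
Base is in excess by 0.01454 - 0.01053 = 0.004010 mol in a total volume of 0.1187 L.
[OH^-] = 0.004010/0.1187 = 0.03378 M, so pOH = 1.47 and pH = 14.00 - 1.47 = 12.53.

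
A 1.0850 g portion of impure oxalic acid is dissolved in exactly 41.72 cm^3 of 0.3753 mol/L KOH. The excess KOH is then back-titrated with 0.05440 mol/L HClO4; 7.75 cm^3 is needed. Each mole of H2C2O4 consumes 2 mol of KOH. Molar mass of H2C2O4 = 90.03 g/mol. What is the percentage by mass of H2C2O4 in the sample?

Total n(KOH) added = 0.3753 x 0.04172 = 0.01566 mol.
n(HClO4) used = 0.05440 x 0.007750 = 0.0004216 mol, which equals the excess n(KOH).
So n(KOH) consumed by the sample = 0.01566 - 0.0004216 = 0.01524 mol.
n(H2C2O4) = 0.01524 / 2 = 0.007618 mol.
mass H2C2O4 = 0.007618 x 90.03 = 0.6858 g, so %H2C2O4 = 0.6858/1.0850 x 100 = 63.2%.

63.2%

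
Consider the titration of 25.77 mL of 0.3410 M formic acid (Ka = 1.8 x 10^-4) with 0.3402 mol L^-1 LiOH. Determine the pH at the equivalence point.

8.49

n(HCOOH) = 0.3410 x 0.02577 = 0.008788 mol; V(LiOH) at equivalence = 0.008788/0.3402 = 0.02583 L.
At equivalence all the acid is converted to HCOO-; total volume = 0.02577 + 0.02583 = 0.05160 L, so [HCOO-] = 0.008788/0.05160 = 0.1703 M.
Kb = Kw/Ka = 1.0e-14 / 1.8 x 10^-4 = 5.56e-11.
[OH^-] = sqrt(Kb x [HCOO-]) = sqrt(5.56e-11 x 0.1703) = 3.08e-6 M.
pOH = 5.51, so pH = 14.00 - 5.51 = 8.49.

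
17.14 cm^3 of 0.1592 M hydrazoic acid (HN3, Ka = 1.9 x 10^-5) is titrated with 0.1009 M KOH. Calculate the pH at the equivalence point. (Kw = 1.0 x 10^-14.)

8.76

n(HN3) = 0.1592 x 0.01714 = 0.002729 mol; V(KOH) at equivalence = 0.002729/0.1009 = 0.02704 L.
At equivalence all the acid is converted to N3-; total volume = 0.01714 + 0.02704 = 0.04418 L, so [N3-] = 0.002729/0.04418 = 0.06176 M.
Kb = Kw/Ka = 1.0e-14 / 1.9 x 10^-5 = 5.26e-10.
[OH^-] = sqrt(Kb x [N3-]) = sqrt(5.26e-10 x 0.06176) = 5.70e-6 M.
pOH = 5.24, so pH = 14.00 - 5.24 = 8.76.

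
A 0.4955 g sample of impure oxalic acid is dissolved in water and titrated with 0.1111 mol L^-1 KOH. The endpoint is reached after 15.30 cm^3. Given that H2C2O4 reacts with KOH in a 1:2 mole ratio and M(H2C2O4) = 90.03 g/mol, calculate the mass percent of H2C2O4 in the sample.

n(KOH) = 0.1111 x 0.01530 = 0.001700 mol.
n(H2C2O4) = 0.001700 / 2 = 0.0008499 mol.
mass of H2C2O4 = 0.0008499 x 90.03 = 0.07652 g.
% purity = 0.07652 / 0.4955 x 100 = 15.4%.

15.4%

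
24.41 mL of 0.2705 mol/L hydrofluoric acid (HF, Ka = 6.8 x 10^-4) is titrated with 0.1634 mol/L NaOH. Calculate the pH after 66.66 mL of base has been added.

n(acid) = 0.2705 x 0.02441 = 0.006603 mol; n(NaOH) added = 0.1634 x 0.06666 = 0.01089 mol.
Base is in excess by 0.01089 - 0.006603 = 0.004289 mol in a total volume of 0.09107 L.
[OH^-] = 0.004289/0.09107 = 0.04710 M, so pOH = 1.33 and pH = 14.00 - 1.33 = 12.67.

12.67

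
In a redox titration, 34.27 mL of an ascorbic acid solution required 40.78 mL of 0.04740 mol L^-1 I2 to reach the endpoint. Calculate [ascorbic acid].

n(I2) = 0.04740 x 0.04078 = 0.001933 mol.
From the balanced equation, 1 mol I2 reacts with 1 mol ascorbic acid, so n(ascorbic acid) = 0.001933 x 1/1 = 0.001933 mol.
[ascorbic acid] = 0.001933 / 0.03427 L = 0.0564 M.

0.0564 M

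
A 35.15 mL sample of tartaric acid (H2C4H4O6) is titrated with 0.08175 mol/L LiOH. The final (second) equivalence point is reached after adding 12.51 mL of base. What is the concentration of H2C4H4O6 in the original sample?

n(LiOH) = 0.08175 x 0.01251 = 0.001023 mol.
At the final (second) equivalence point, 2 mol OH^- react per mol H2C4H4O6, so n(H2C4H4O6) = 0.001023 / 2 = 0.0005113 mol.
[H2C4H4O6] = 0.0005113 / 0.03515 L = 0.0145 M.

0.0145 M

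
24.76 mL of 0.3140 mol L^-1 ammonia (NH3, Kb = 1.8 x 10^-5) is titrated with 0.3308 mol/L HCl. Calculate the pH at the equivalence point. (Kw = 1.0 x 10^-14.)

5.02

n(NH3) = 0.3140 x 0.02476 = 0.007775 mol; V(HCl) at equivalence = 0.007775/0.3308 = 0.02350 L.
At equivalence the base is fully converted to NH4+; total volume = 0.04826 L, so [NH4+] = 0.007775/0.04826 = 0.1611 M.
Ka(NH4+) = Kw/Kb = 1.0e-14 / 1.8 x 10^-5 = 5.56e-10.
[H^+] = sqrt(Ka x [NH4+]) = sqrt(5.56e-10 x 0.1611) = 9.46e-6 M.
pH = -log(9.46e-6) = 5.02.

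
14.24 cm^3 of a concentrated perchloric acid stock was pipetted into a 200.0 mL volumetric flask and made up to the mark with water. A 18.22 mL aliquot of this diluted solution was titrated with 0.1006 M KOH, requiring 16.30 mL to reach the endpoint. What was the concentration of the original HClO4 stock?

1.26 M

n(KOH) = 0.1006 x 0.01630 = 0.001640 mol.
n(HClO4) in the aliquot = 0.001640 mol.
[diluted HClO4] = 0.001640 / 0.01822 = 0.09000 M.
Dilution factor = 200.0/14.24 = 14.04, so [stock] = 0.09000 x 14.04 = 1.26 M.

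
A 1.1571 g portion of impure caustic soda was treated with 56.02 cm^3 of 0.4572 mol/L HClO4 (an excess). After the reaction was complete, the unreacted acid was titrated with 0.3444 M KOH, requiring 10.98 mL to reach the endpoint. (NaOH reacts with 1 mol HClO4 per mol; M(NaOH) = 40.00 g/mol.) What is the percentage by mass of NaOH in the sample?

75.5%

Total n(HClO4) added = 0.4572 x 0.05602 = 0.02561 mol.
n(KOH) used = 0.3444 x 0.01098 = 0.003782 mol, which equals the excess n(HClO4).
So n(HClO4) consumed by the sample = 0.02561 - 0.003782 = 0.02183 mol.
n(NaOH) = 0.02183 / 1 = 0.02183 mol.
mass NaOH = 0.02183 x 40.00 = 0.8732 g, so %NaOH = 0.8732/1.1571 x 100 = 75.5%.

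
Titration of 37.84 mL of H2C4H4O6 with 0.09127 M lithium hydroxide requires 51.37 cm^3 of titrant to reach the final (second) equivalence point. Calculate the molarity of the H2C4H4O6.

n(LiOH) = 0.09127 x 0.05137 = 0.004689 mol.
At the final (second) equivalence point, 2 mol OH^- react per mol H2C4H4O6, so n(H2C4H4O6) = 0.004689 / 2 = 0.002344 mol.
[H2C4H4O6] = 0.002344 / 0.03784 L = 0.0620 M.

0.0620 M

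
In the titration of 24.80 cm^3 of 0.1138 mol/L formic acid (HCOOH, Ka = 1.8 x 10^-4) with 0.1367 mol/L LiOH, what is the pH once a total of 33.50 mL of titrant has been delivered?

n(acid) = 0.1138 x 0.02480 = 0.002822 mol; n(LiOH) added = 0.1367 x 0.03350 = 0.004579 mol.
Base is in excess by 0.004579 - 0.002822 = 0.001757 mol in a total volume of 0.05830 L.
[OH^-] = 0.001757/0.05830 = 0.03014 M, so pOH = 1.52 and pH = 14.00 - 1.52 = 12.48.

12.48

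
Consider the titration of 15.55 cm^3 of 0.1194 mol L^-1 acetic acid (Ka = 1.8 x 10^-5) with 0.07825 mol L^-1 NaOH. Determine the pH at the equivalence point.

8.71

n(CH3COOH) = 0.1194 x 0.01555 = 0.001857 mol; V(NaOH) at equivalence = 0.001857/0.07825 = 0.02373 L.
At equivalence all the acid is converted to CH3COO-; total volume = 0.01555 + 0.02373 = 0.03928 L, so [CH3COO-] = 0.001857/0.03928 = 0.04727 M.
Kb = Kw/Ka = 1.0e-14 / 1.8 x 10^-5 = 5.56e-10.
[OH^-] = sqrt(Kb x [CH3COO-]) = sqrt(5.56e-10 x 0.04727) = 5.12e-6 M.
pOH = 5.29, so pH = 14.00 - 5.29 = 8.71.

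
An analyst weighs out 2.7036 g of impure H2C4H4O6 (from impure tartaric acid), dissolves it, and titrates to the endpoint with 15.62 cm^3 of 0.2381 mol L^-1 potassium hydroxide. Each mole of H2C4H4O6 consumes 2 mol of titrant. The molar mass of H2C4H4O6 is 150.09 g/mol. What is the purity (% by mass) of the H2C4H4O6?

10.3%

n(KOH) = 0.2381 x 0.01562 = 0.003719 mol.
n(H2C4H4O6) = 0.003719 / 2 = 0.001860 mol.
mass of H2C4H4O6 = 0.001860 x 150.09 = 0.2791 g.
% purity = 0.2791 / 2.7036 x 100 = 10.3%.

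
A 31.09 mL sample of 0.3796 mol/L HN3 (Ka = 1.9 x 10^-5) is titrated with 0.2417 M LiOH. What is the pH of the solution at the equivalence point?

n(HN3) = 0.3796 x 0.03109 = 0.01180 mol; V(LiOH) at equivalence = 0.01180/0.2417 = 0.04883 L.
At equivalence all the acid is converted to N3-; total volume = 0.03109 + 0.04883 = 0.07992 L, so [N3-] = 0.01180/0.07992 = 0.1477 M.
Kb = Kw/Ka = 1.0e-14 / 1.9 x 10^-5 = 5.26e-10.
[OH^-] = sqrt(Kb x [N3-]) = sqrt(5.26e-10 x 0.1477) = 8.82e-6 M.
pOH = 5.05, so pH = 14.00 - 5.05 = 8.95.

8.95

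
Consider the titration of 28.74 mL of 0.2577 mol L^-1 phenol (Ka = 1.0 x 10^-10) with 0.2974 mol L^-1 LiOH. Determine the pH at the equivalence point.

n(C6H5OH) = 0.2577 x 0.02874 = 0.007406 mol; V(LiOH) at equivalence = 0.007406/0.2974 = 0.02490 L.
At equivalence all the acid is converted to C6H5O-; total volume = 0.02874 + 0.02490 = 0.05364 L, so [C6H5O-] = 0.007406/0.05364 = 0.1381 M.
Kb = Kw/Ka = 1.0e-14 / 1.0 x 10^-10 = 0.000100.
[OH^-] = sqrt(Kb x [C6H5O-]) = sqrt(0.000100 x 0.1381) = 0.00372 M.
pOH = 2.43, so pH = 14.00 - 2.43 = 11.57.

11.57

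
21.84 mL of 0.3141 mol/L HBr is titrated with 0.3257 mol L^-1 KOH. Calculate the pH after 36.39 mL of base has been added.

12.93

n(acid) = 0.3141 x 0.02184 = 0.006860 mol; n(KOH) added = 0.3257 x 0.03639 = 0.01185 mol.
Base is in excess by 0.01185 - 0.006860 = 0.004992 mol in a total volume of 0.05823 L.
[OH^-] = 0.004992/0.05823 = 0.08573 M, so pOH = 1.07 and pH = 14.00 - 1.07 = 12.93.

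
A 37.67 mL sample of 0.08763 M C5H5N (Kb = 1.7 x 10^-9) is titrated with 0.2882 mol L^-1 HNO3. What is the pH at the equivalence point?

3.20

n(C5H5N) = 0.08763 x 0.03767 = 0.003301 mol; V(HNO3) at equivalence = 0.003301/0.2882 = 0.01145 L.
At equivalence the base is fully converted to C5H5NH+; total volume = 0.04912 L, so [C5H5NH+] = 0.003301/0.04912 = 0.06720 M.
Ka(C5H5NH+) = Kw/Kb = 1.0e-14 / 1.7 x 10^-9 = 5.88e-6.
[H^+] = sqrt(Ka x [C5H5NH+]) = sqrt(5.88e-6 x 0.06720) = 0.000629 M.
pH = -log(0.000629) = 3.20.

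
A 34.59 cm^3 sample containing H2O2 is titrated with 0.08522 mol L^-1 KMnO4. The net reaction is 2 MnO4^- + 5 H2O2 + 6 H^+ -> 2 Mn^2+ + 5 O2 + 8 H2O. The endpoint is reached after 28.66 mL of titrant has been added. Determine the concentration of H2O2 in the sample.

n(KMnO4) = 0.08522 x 0.02866 = 0.002442 mol.
From the balanced equation, 2 mol KMnO4 reacts with 5 mol H2O2, so n(H2O2) = 0.002442 x 5/2 = 0.006106 mol.
[H2O2] = 0.006106 / 0.03459 L = 0.177 M.

0.177 M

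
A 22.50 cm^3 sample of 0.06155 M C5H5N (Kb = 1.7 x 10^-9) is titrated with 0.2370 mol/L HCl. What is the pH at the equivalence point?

n(C5H5N) = 0.06155 x 0.02250 = 0.001385 mol; V(HCl) at equivalence = 0.001385/0.2370 = 0.005843 L.
At equivalence the base is fully converted to C5H5NH+; total volume = 0.02834 L, so [C5H5NH+] = 0.001385/0.02834 = 0.04886 M.
Ka(C5H5NH+) = Kw/Kb = 1.0e-14 / 1.7 x 10^-9 = 5.88e-6.
[H^+] = sqrt(Ka x [C5H5NH+]) = sqrt(5.88e-6 x 0.04886) = 0.000536 M.
pH = -log(0.000536) = 3.27.

3.27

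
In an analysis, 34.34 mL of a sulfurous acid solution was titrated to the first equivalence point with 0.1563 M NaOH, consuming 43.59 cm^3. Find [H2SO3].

0.198 M

n(NaOH) = 0.1563 x 0.04359 = 0.006813 mol.
At the first equivalence point, 1 mol OH^- react per mol H2SO3, so n(H2SO3) = 0.006813 / 1 = 0.006813 mol.
[H2SO3] = 0.006813 / 0.03434 L = 0.198 M.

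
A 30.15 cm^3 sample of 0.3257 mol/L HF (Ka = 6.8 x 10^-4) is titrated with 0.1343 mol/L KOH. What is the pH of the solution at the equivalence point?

n(HF) = 0.3257 x 0.03015 = 0.009820 mol; V(KOH) at equivalence = 0.009820/0.1343 = 0.07312 L.
At equivalence all the acid is converted to F-; total volume = 0.03015 + 0.07312 = 0.1033 L, so [F-] = 0.009820/0.1033 = 0.09509 M.
Kb = Kw/Ka = 1.0e-14 / 6.8 x 10^-4 = 1.47e-11.
[OH^-] = sqrt(Kb x [F-]) = sqrt(1.47e-11 x 0.09509) = 1.18e-6 M.
pOH = 5.93, so pH = 14.00 - 5.93 = 8.07.

8.07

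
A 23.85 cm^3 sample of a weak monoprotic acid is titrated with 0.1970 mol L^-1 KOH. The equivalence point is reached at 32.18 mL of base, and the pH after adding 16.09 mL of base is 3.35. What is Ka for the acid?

16.09 mL is half of the equivalence volume, so this is the half-equivalence point where [HA] = [A^-].
At half-equivalence pH = pKa, so pKa = 3.35.
Ka = 10^(-3.35) = 4.5 x 10^-4.

4.5 x 10^-4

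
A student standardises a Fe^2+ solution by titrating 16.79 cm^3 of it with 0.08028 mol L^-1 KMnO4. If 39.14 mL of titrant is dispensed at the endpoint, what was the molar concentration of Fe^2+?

n(KMnO4) = 0.08028 x 0.03914 = 0.003142 mol.
From the balanced equation, 1 mol KMnO4 reacts with 5 mol Fe^2+, so n(Fe^2+) = 0.003142 x 5/1 = 0.01571 mol.
[Fe^2+] = 0.01571 / 0.01679 L = 0.936 M.

0.936 M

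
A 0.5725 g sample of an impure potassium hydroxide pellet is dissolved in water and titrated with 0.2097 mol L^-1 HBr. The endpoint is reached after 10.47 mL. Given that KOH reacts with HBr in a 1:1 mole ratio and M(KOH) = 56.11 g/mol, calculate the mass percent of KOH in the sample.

21.5%

n(HBr) = 0.2097 x 0.01047 = 0.002196 mol.
n(KOH) = 0.002196 / 1 = 0.002196 mol.
mass of KOH = 0.002196 x 56.11 = 0.1232 g.
% purity = 0.1232 / 0.5725 x 100 = 21.5%.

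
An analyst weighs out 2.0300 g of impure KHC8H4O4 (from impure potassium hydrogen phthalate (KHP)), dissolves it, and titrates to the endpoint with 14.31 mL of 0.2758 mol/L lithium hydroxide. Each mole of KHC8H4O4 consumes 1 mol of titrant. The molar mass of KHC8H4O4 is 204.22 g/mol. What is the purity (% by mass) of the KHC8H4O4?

39.7%

n(LiOH) = 0.2758 x 0.01431 = 0.003947 mol.
n(KHC8H4O4) = 0.003947 / 1 = 0.003947 mol.
mass of KHC8H4O4 = 0.003947 x 204.22 = 0.8060 g.
% purity = 0.8060 / 2.0300 x 100 = 39.7%.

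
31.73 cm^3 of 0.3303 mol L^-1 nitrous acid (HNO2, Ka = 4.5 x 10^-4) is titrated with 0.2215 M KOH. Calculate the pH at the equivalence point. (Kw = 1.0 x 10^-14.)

8.23

n(HNO2) = 0.3303 x 0.03173 = 0.01048 mol; V(KOH) at equivalence = 0.01048/0.2215 = 0.04732 L.
At equivalence all the acid is converted to NO2-; total volume = 0.03173 + 0.04732 = 0.07905 L, so [NO2-] = 0.01048/0.07905 = 0.1326 M.
Kb = Kw/Ka = 1.0e-14 / 4.5 x 10^-4 = 2.22e-11.
[OH^-] = sqrt(Kb x [NO2-]) = sqrt(2.22e-11 x 0.1326) = 1.72e-6 M.
pOH = 5.77, so pH = 14.00 - 5.77 = 8.23.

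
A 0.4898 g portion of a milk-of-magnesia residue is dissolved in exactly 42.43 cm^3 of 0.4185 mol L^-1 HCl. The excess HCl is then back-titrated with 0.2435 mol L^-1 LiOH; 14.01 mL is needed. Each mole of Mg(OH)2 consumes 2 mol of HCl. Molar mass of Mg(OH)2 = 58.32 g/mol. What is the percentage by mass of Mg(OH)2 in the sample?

85.4%

Total n(HCl) added = 0.4185 x 0.04243 = 0.01776 mol.
n(LiOH) used = 0.2435 x 0.01401 = 0.003411 mol, which equals the excess n(HCl).
So n(HCl) consumed by the sample = 0.01776 - 0.003411 = 0.01435 mol.
n(Mg(OH)2) = 0.01435 / 2 = 0.007173 mol.
mass Mg(OH)2 = 0.007173 x 58.32 = 0.4183 g, so %Mg(OH)2 = 0.4183/0.4898 x 100 = 85.4%.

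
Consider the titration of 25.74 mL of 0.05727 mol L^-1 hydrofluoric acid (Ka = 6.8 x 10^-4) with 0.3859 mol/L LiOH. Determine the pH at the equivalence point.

n(HF) = 0.05727 x 0.02574 = 0.001474 mol; V(LiOH) at equivalence = 0.001474/0.3859 = 0.003820 L.
At equivalence all the acid is converted to F-; total volume = 0.02574 + 0.003820 = 0.02956 L, so [F-] = 0.001474/0.02956 = 0.04987 M.
Kb = Kw/Ka = 1.0e-14 / 6.8 x 10^-4 = 1.47e-11.
[OH^-] = sqrt(Kb x [F-]) = sqrt(1.47e-11 x 0.04987) = 8.56e-7 M.
pOH = 6.07, so pH = 14.00 - 6.07 = 7.93.

7.93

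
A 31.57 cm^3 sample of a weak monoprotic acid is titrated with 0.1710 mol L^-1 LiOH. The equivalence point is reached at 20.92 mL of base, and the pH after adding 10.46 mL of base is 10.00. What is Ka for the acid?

10.46 mL is half of the equivalence volume, so this is the half-equivalence point where [HA] = [A^-].
At half-equivalence pH = pKa, so pKa = 10.00.
Ka = 10^(-10.00) = 1.0 x 10^-10.

1.0 x 10^-10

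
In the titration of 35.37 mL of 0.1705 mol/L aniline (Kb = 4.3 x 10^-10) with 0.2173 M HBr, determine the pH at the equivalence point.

n(C6H5NH2) = 0.1705 x 0.03537 = 0.006031 mol; V(HBr) at equivalence = 0.006031/0.2173 = 0.02775 L.
At equivalence the base is fully converted to C6H5NH3+; total volume = 0.06312 L, so [C6H5NH3+] = 0.006031/0.06312 = 0.09554 M.
Ka(C6H5NH3+) = Kw/Kb = 1.0e-14 / 4.3 x 10^-10 = 2.33e-5.
[H^+] = sqrt(Ka x [C6H5NH3+]) = sqrt(2.33e-5 x 0.09554) = 0.00149 M.
pH = -log(0.00149) = 2.83.

2.83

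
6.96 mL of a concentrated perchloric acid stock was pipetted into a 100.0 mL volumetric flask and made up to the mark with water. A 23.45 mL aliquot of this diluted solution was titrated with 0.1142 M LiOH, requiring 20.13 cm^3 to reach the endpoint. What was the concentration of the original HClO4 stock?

n(LiOH) = 0.1142 x 0.02013 = 0.002299 mol.
n(HClO4) in the aliquot = 0.002299 mol.
[diluted HClO4] = 0.002299 / 0.02345 = 0.09803 M.
Dilution factor = 100.0/6.960 = 14.37, so [stock] = 0.09803 x 14.37 = 1.41 M.

1.41 M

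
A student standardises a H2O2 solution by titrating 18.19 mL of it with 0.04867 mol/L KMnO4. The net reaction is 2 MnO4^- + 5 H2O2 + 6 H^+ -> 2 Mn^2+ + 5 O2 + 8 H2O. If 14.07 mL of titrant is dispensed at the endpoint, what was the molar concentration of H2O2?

n(KMnO4) = 0.04867 x 0.01407 = 0.0006848 mol.
From the balanced equation, 2 mol KMnO4 reacts with 5 mol H2O2, so n(H2O2) = 0.0006848 x 5/2 = 0.001712 mol.
[H2O2] = 0.001712 / 0.01819 L = 0.0941 M.

0.0941 M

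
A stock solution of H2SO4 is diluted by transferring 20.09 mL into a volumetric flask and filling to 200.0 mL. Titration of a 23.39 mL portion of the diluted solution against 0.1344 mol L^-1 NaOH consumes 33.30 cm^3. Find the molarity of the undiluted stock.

0.952 M

n(NaOH) = 0.1344 x 0.03330 = 0.004476 mol.
n(H2SO4) in the aliquot = 0.004476 x 1/2 = 0.002238 mol.
[diluted H2SO4] = 0.002238 / 0.02339 = 0.09567 M.
Dilution factor = 200.0/20.09 = 9.955, so [stock] = 0.09567 x 9.955 = 0.952 M.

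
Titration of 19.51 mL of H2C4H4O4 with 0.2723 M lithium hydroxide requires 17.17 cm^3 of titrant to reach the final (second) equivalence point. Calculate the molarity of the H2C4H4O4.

0.120 M

n(LiOH) = 0.2723 x 0.01717 = 0.004675 mol.
At the final (second) equivalence point, 2 mol OH^- react per mol H2C4H4O4, so n(H2C4H4O4) = 0.004675 / 2 = 0.002338 mol.
[H2C4H4O4] = 0.002338 / 0.01951 L = 0.120 M.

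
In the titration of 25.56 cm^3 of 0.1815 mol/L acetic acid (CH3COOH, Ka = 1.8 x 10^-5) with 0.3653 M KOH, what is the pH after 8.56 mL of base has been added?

Initial n(CH3COOH) = 0.1815 x 0.02556 = 0.004639 mol.
n(KOH) added = 0.3653 x 0.008560 = 0.003127 mol, converting that many moles of CH3COOH to CH3COO-.
Remaining n(CH3COOH) = 0.001512 mol; n(CH3COO-) = 0.003127 mol.
By Henderson-Hasselbalch, pH = pKa + log([A^-]/[HA]) = 4.74 + log(0.003127/0.001512) = 4.74 + (+0.32) = 5.06.

5.06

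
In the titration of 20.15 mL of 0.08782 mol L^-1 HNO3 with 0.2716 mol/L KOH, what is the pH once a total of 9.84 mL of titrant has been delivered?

12.48

n(acid) = 0.08782 x 0.02015 = 0.001770 mol; n(KOH) added = 0.2716 x 0.009840 = 0.002673 mol.
Base is in excess by 0.002673 - 0.001770 = 0.0009030 mol in a total volume of 0.02999 L.
[OH^-] = 0.0009030/0.02999 = 0.03011 M, so pOH = 1.52 and pH = 14.00 - 1.52 = 12.48.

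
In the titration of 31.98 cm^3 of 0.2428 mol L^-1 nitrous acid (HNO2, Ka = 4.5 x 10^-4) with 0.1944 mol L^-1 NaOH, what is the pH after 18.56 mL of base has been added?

Initial n(HNO2) = 0.2428 x 0.03198 = 0.007765 mol.
n(NaOH) added = 0.1944 x 0.01856 = 0.003608 mol, converting that many moles of HNO2 to NO2-.
Remaining n(HNO2) = 0.004157 mol; n(NO2-) = 0.003608 mol.
By Henderson-Hasselbalch, pH = pKa + log([A^-]/[HA]) = 3.35 + log(0.003608/0.004157) = 3.35 + (-0.06) = 3.29.

3.29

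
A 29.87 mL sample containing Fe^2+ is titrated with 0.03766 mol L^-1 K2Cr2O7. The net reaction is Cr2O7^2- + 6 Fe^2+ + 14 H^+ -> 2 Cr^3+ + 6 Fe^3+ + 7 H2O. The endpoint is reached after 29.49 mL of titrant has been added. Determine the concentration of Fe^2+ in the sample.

n(K2Cr2O7) = 0.03766 x 0.02949 = 0.001111 mol.
From the balanced equation, 1 mol K2Cr2O7 reacts with 6 mol Fe^2+, so n(Fe^2+) = 0.001111 x 6/1 = 0.006664 mol.
[Fe^2+] = 0.006664 / 0.02987 L = 0.223 M.

0.223 M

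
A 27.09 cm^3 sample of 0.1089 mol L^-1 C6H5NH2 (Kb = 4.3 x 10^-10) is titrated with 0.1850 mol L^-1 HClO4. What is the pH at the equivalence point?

2.90

n(C6H5NH2) = 0.1089 x 0.02709 = 0.002950 mol; V(HClO4) at equivalence = 0.002950/0.1850 = 0.01595 L.
At equivalence the base is fully converted to C6H5NH3+; total volume = 0.04304 L, so [C6H5NH3+] = 0.002950/0.04304 = 0.06855 M.
Ka(C6H5NH3+) = Kw/Kb = 1.0e-14 / 4.3 x 10^-10 = 2.33e-5.
[H^+] = sqrt(Ka x [C6H5NH3+]) = sqrt(2.33e-5 x 0.06855) = 0.00126 M.
pH = -log(0.00126) = 2.90.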